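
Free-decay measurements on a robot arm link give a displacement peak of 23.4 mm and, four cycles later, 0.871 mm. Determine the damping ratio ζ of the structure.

Logarithmic decrement δ = (1/n)·ln(x₀/x_n) = (1/4)·ln(23.4/0.871) = (1/4)·ln(26.87) = 0.8227.
ζ = δ/√(4π² + δ²) = 0.8227/√(39.48 + 0.677) = 0.8227/6.337 = 0.1298.

0.130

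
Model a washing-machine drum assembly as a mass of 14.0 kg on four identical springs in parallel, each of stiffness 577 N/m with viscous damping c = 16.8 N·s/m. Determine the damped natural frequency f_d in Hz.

2.04 Hz

Parallel springs add: k_eq = 4 × 577 = 2308 N/m.
ω_n = √(k_eq/m) = √(2308/14.0) = 12.84 rad/s.
Critical damping c_c = 2√(k_eq·m) = 2√(2308 × 14.0) = 359.5 N·s/m, so ζ = c/c_c = 16.8/359.5 = 0.04673.
ω_d = ω_n√(1 − ζ²) = 12.84 × √(1 − 0.00218) = 12.83 rad/s.
f_d = ω_d/(2π) = 2.041 Hz.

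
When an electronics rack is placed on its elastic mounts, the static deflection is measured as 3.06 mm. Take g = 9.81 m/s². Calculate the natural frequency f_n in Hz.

ω_n = √(g/δ_st) = √(9.81/0.00306) = √3206 = 56.62 rad/s.
f_n = ω_n/(2π) = 56.62/6.283 = 9.011 Hz.

9.01 Hz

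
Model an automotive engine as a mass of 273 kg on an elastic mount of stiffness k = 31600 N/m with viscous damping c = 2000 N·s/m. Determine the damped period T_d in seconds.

0.621 s

ω_n = √(k/m) = √(31600/273) = 10.76 rad/s.
Critical damping c_c = 2√(k·m) = 2√(31600 × 273) = 5874 N·s/m, so ζ = c/c_c = 2000/5874 = 0.3405.
ω_d = ω_n√(1 − ζ²) = 10.76 × √(1 − 0.116) = 10.12 rad/s.
T_d = 2π/ω_d = 0.6211 s.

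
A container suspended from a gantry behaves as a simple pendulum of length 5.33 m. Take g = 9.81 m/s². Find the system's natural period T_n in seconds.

For a simple pendulum ω_n = √(g/L) = √(9.81/5.33) = √1.841 = 1.357 rad/s.
T_n = 2π/ω_n = 6.283/1.357 = 4.631 s.

4.63 s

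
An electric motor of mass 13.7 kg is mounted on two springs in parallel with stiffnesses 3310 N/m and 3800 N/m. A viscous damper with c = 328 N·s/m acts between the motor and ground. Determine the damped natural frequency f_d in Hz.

Parallel springs add: k_eq = 3310 + 3800 = 7110 N/m.
ω_n = √(k_eq/m) = √(7110/13.7) = 22.78 rad/s.
Critical damping c_c = 2√(k_eq·m) = 2√(7110 × 13.7) = 624.2 N·s/m, so ζ = c/c_c = 328/624.2 = 0.5255.
ω_d = ω_n√(1 − ζ²) = 22.78 × √(1 − 0.276) = 19.38 rad/s.
f_d = ω_d/(2π) = 3.085 Hz.

3.08 Hz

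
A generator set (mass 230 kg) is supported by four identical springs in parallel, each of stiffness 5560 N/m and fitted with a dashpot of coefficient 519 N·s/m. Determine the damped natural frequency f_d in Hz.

Parallel springs add: k_eq = 4 × 5560 = 22240 N/m.
ω_n = √(k_eq/m) = √(22240/230) = 9.833 rad/s.
Critical damping c_c = 2√(k_eq·m) = 2√(22240 × 230) = 4523 N·s/m, so ζ = c/c_c = 519/4523 = 0.1147.
ω_d = ω_n√(1 − ζ²) = 9.833 × √(1 − 0.0132) = 9.768 rad/s.
f_d = ω_d/(2π) = 1.555 Hz.

1.55 Hz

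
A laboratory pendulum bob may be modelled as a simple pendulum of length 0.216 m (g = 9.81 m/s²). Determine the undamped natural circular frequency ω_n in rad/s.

6.74 rad/s

For a simple pendulum ω_n = √(g/L) = √(9.81/0.216) = √45.42 = 6.739 rad/s.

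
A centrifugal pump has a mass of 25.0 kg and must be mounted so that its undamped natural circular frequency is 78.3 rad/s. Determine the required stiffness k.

153000 N/m

k = m·ω_n² = 25.0 × 78.30² = 25.0 × 6131 = 153300 N/m.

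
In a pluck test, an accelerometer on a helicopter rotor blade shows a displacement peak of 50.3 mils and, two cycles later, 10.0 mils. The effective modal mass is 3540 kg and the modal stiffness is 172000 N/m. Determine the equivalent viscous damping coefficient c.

Logarithmic decrement δ = (1/n)·ln(x₀/x_n) = (1/2)·ln(50.3/10.0) = (1/2)·ln(5.030) = 0.8077.
ζ = δ/√(4π² + δ²) = 0.8077/√(39.48 + 0.652) = 0.8077/6.335 = 0.1275.
c = ζ · 2√(km) = 0.1275 × 2√(172000 × 3540) = 0.1275 × 49350 = 6292 N·s/m.

6290 N·s/m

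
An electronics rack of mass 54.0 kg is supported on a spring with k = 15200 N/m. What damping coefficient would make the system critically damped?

1810 N·s/m

c_c = 2√(k·m) = 2√(15200 × 54.0) = 2 × 906.0 = 1812 N·s/m.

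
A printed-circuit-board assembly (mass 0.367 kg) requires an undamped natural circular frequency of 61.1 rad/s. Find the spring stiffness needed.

1370 N/m

k = m·ω_n² = 0.367 × 61.10² = 0.367 × 3733 = 1370 N/m.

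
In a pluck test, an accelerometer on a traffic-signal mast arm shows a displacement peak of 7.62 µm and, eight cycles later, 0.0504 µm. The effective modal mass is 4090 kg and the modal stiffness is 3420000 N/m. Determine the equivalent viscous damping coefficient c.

23500 N·s/m

Logarithmic decrement δ = (1/n)·ln(x₀/x_n) = (1/8)·ln(7.62/0.0504) = (1/8)·ln(151.2) = 0.6273.
ζ = δ/√(4π² + δ²) = 0.6273/√(39.48 + 0.394) = 0.6273/6.314 = 0.09935.
c = ζ · 2√(km) = 0.09935 × 2√(3420000 × 4090) = 0.09935 × 236500 = 23500 N·s/m.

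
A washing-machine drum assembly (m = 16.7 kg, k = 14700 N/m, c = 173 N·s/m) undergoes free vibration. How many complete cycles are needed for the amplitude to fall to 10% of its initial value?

ζ = c/(2√(km)) = 173/(2√(14700 × 16.7)) = 173/990.9 = 0.1746.
Logarithmic decrement δ = 2πζ/√(1 − ζ²) = 2π × 0.1746/√(1 − 0.0305) = 1.114.
x_n/x₀ = e^(−nδ) ≤ 0.1; take ln: n ≥ ln(1/0.1)/δ = 2.303/1.114 = 2.067.
So 3 complete cycles are required.

3 cycles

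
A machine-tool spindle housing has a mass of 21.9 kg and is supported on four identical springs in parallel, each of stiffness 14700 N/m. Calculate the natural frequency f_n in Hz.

Parallel springs add: k_eq = 4 × 14700 = 58800 N/m.
ω_n = √(k_eq/m) = √(58800/21.9) = √2685 = 51.82 rad/s.
f_n = ω_n/(2π) = 51.82/6.283 = 8.247 Hz.

8.25 Hz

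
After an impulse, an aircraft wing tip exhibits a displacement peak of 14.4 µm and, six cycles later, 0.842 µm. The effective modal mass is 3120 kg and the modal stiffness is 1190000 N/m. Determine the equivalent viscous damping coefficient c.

Logarithmic decrement δ = (1/n)·ln(x₀/x_n) = (1/6)·ln(14.4/0.842) = (1/6)·ln(17.10) = 0.4732.
ζ = δ/√(4π² + δ²) = 0.4732/√(39.48 + 0.224) = 0.4732/6.301 = 0.07510.
c = ζ · 2√(km) = 0.07510 × 2√(1190000 × 3120) = 0.07510 × 121900 = 9152 N·s/m.

9150 N·s/m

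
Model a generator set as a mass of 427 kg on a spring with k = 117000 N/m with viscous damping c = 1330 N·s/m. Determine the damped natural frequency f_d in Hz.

ω_n = √(k/m) = √(117000/427) = 16.55 rad/s.
Critical damping c_c = 2√(k·m) = 2√(117000 × 427) = 14140 N·s/m, so ζ = c/c_c = 1330/14140 = 0.09408.
ω_d = ω_n√(1 − ζ²) = 16.55 × √(1 − 0.00885) = 16.48 rad/s.
f_d = ω_d/(2π) = 2.623 Hz.

2.62 Hz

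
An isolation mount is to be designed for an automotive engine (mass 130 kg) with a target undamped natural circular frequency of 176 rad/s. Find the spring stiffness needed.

4030000 N/m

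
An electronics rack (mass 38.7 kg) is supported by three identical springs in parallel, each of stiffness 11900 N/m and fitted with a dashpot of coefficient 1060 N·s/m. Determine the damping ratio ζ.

Parallel springs add: k_eq = 3 × 11900 = 35700 N/m.
ω_n = √(k_eq/m) = √(35700/38.7) = 30.37 rad/s.
Critical damping c_c = 2√(k_eq·m) = 2√(35700 × 38.7) = 2351 N·s/m, so ζ = c/c_c = 1060/2351 = 0.4509.

0.451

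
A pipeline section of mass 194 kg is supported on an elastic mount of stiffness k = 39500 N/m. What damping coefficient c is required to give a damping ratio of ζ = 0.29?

1610 N·s/m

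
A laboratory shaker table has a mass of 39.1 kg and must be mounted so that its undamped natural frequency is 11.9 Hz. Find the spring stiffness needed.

219000 N/m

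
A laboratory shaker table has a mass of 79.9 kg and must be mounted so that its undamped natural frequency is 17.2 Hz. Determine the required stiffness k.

933000 N/m

ω_n = 2πf_n = 2π × 17.2 = 108.1 rad/s.
k = m·ω_n² = 79.9 × 108.1² = 79.9 × 11680 = 933200 N/m.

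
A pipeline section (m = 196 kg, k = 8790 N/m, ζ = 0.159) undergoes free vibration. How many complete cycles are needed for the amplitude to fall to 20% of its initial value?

Logarithmic decrement δ = 2πζ/√(1 − ζ²) = 2π × 0.1590/√(1 − 0.0253) = 1.012.
x_n/x₀ = e^(−nδ) ≤ 0.2; take ln: n ≥ ln(1/0.2)/δ = 1.609/1.012 = 1.591.
So 2 complete cycles are required.

2 cycles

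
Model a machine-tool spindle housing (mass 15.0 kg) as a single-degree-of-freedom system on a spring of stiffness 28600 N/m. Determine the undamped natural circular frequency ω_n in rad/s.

43.7 rad/s

ω_n = √(k/m) = √(28600/15.0) = √1907 = 43.67 rad/s.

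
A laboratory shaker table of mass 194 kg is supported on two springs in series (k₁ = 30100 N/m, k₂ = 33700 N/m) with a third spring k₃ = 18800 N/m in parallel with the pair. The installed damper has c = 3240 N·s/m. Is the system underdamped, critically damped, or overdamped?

underdamped

Series pair: k_s = k₁k₂/(k₁+k₂) = (30100)(33700)/(30100 + 33700) = 15900 N/m. In parallel with k₃: k_eq = 15900 + 18800 = 34700 N/m.
c_c = 2√(k_eq·m) = 5189 N·s/m; ζ = c/c_c = 3240/5189 = 0.624.
Since ζ < 1 the system is underdamped.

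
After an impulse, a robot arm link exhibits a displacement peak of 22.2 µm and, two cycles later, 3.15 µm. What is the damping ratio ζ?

Logarithmic decrement δ = (1/n)·ln(x₀/x_n) = (1/2)·ln(22.2/3.15) = (1/2)·ln(7.048) = 0.9763.
ζ = δ/√(4π² + δ²) = 0.9763/√(39.48 + 0.953) = 0.9763/6.359 = 0.1535.

0.154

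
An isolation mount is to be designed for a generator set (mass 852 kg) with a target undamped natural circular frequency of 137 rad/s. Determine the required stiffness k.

16000000 N/m

k = m·ω_n² = 852 × 137.0² = 852 × 18770 = 15990000 N/m.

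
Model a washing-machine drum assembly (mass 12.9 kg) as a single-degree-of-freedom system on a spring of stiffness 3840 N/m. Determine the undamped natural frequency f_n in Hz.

2.75 Hz

ω_n = √(k/m) = √(3840/12.9) = √297.7 = 17.25 rad/s.
f_n = ω_n/(2π) = 17.25/6.283 = 2.746 Hz.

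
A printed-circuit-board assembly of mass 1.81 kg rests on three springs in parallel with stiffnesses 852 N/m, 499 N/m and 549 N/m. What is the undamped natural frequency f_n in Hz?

5.16 Hz

Parallel springs add: k_eq = 852 + 499 + 549 = 1900 N/m.
ω_n = √(k_eq/m) = √(1900/1.81) = √1050 = 32.40 rad/s.
f_n = ω_n/(2π) = 32.40/6.283 = 5.157 Hz.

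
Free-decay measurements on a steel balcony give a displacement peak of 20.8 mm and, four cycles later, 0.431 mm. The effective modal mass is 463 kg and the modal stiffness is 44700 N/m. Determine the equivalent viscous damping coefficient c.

1390 N·s/m

Logarithmic decrement δ = (1/n)·ln(x₀/x_n) = (1/4)·ln(20.8/0.431) = (1/4)·ln(48.26) = 0.9692.
ζ = δ/√(4π² + δ²) = 0.9692/√(39.48 + 0.939) = 0.9692/6.357 = 0.1524.
c = ζ · 2√(km) = 0.1524 × 2√(44700 × 463) = 0.1524 × 9099 = 1387 N·s/m.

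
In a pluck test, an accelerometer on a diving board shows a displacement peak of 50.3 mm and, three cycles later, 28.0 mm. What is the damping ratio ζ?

Logarithmic decrement δ = (1/n)·ln(x₀/x_n) = (1/3)·ln(50.3/28.0) = (1/3)·ln(1.796) = 0.1953.
ζ = δ/√(4π² + δ²) = 0.1953/√(39.48 + 0.0381) = 0.1953/6.286 = 0.03106.

0.0311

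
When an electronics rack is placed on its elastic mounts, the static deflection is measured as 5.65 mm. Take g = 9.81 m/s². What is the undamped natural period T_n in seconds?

ω_n = √(g/δ_st) = √(9.81/0.00565) = √1736 = 41.67 rad/s.
T_n = 2π/ω_n = 6.283/41.67 = 0.1508 s.

0.151 s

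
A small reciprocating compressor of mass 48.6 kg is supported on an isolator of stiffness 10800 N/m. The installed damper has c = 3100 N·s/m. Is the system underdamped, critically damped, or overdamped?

c_c = 2√(k·m) = 1449 N·s/m; ζ = c/c_c = 3100/1449 = 2.14.
Since ζ > 1 the system is overdamped.

overdamped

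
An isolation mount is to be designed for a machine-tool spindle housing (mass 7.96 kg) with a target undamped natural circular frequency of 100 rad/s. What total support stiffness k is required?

79600 N/m

k = m·ω_n² = 7.96 × 100.0² = 7.96 × 10000 = 79600 N/m.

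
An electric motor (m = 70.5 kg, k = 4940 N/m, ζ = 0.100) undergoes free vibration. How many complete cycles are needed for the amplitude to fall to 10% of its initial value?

Logarithmic decrement δ = 2πζ/√(1 − ζ²) = 2π × 0.1000/√(1 − 0.0100) = 0.6315.
x_n/x₀ = e^(−nδ) ≤ 0.1; take ln: n ≥ ln(1/0.1)/δ = 2.303/0.6315 = 3.646.
So 4 complete cycles are required.

4 cycles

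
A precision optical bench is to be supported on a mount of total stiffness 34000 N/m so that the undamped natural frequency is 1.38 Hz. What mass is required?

ω_n = 2πf_n = 2π × 1.38 = 8.671 rad/s.
m = k/ω_n² = 34000/8.671² = 34000/75.18 = 452.2 kg.

452 kg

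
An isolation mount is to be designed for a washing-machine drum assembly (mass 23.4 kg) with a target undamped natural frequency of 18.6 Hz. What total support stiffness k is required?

320000 N/m

ω_n = 2πf_n = 2π × 18.6 = 116.9 rad/s.
k = m·ω_n² = 23.4 × 116.9² = 23.4 × 13660 = 319600 N/m.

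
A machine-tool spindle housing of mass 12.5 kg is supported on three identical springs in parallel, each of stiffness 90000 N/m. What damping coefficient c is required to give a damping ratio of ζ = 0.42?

1540 N·s/m

Parallel springs add: k_eq = 3 × 90000 = 270000 N/m.
c_c = 2√(k_eq·m) = 2√(270000 × 12.5) = 3674 N·s/m.
c = ζ·c_c = 0.42 × 3674 = 1543 N·s/m.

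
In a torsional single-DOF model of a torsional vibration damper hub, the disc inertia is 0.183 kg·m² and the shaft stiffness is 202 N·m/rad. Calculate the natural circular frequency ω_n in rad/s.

ω_n = √(k_t/J) = √(202/0.183) = √1104 = 33.22 rad/s.

33.2 rad/s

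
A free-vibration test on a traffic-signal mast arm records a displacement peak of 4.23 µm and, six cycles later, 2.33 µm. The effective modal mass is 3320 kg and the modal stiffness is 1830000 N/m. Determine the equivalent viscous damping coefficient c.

2470 N·s/m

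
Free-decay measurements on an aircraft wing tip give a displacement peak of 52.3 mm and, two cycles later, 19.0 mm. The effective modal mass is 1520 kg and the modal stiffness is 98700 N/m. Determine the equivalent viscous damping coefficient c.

1970 N·s/m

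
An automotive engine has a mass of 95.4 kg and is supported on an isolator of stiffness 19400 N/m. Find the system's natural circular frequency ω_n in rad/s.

ω_n = √(k/m) = √(19400/95.4) = √203.4 = 14.26 rad/s.

14.3 rad/s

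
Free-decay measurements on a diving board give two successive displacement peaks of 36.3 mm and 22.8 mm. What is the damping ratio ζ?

Logarithmic decrement δ = (1/n)·ln(x₀/x_n) = (1/1)·ln(36.3/22.8) = (1/1)·ln(1.592) = 0.4651.
ζ = δ/√(4π² + δ²) = 0.4651/√(39.48 + 0.216) = 0.4651/6.300 = 0.07381.

0.0738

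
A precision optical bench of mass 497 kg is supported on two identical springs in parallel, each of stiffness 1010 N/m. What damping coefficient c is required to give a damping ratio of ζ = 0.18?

Parallel springs add: k_eq = 2 × 1010 = 2020 N/m.
c_c = 2√(k_eq·m) = 2√(2020 × 497) = 2004 N·s/m.
c = ζ·c_c = 0.18 × 2004 = 360.7 N·s/m.

361 N·s/m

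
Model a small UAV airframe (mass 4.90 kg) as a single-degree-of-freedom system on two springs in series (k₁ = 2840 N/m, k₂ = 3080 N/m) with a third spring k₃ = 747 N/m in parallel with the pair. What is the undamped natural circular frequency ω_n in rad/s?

21.3 rad/s

Series pair: k_s = k₁k₂/(k₁+k₂) = (2840)(3080)/(2840 + 3080) = 1478 N/m. In parallel with k₃: k_eq = 1478 + 747 = 2225 N/m.
ω_n = √(k_eq/m) = √(2225/4.90) = √454.0 = 21.31 rad/s.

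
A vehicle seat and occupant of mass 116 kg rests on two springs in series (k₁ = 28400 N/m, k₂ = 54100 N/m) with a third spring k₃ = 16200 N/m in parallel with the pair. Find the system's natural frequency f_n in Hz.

2.76 Hz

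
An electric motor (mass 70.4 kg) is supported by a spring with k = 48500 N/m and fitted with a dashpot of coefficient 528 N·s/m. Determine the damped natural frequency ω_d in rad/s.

ω_n = √(k/m) = √(48500/70.4) = 26.25 rad/s.
Critical damping c_c = 2√(k·m) = 2√(48500 × 70.4) = 3696 N·s/m, so ζ = c/c_c = 528/3696 = 0.1429.
ω_d = ω_n√(1 − ζ²) = 26.25 × √(1 − 0.0204) = 25.98 rad/s.

26.0 rad/s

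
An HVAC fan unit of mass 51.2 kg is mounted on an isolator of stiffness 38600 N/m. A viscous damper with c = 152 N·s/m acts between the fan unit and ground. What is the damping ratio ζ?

ω_n = √(k/m) = √(38600/51.2) = 27.46 rad/s.
Critical damping c_c = 2√(k·m) = 2√(38600 × 51.2) = 2812 N·s/m, so ζ = c/c_c = 152/2812 = 0.05406.

0.0541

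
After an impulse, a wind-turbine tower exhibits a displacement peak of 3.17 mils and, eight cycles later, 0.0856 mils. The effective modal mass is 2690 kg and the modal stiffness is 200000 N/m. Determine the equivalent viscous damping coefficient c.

Logarithmic decrement δ = (1/n)·ln(x₀/x_n) = (1/8)·ln(3.17/0.0856) = (1/8)·ln(37.03) = 0.4515.
ζ = δ/√(4π² + δ²) = 0.4515/√(39.48 + 0.204) = 0.4515/6.299 = 0.07167.
c = ζ · 2√(km) = 0.07167 × 2√(200000 × 2690) = 0.07167 × 46390 = 3325 N·s/m.

3320 N·s/m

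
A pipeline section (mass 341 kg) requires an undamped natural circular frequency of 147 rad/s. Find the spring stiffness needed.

7370000 N/m

k = m·ω_n² = 341 × 147.0² = 341 × 21610 = 7369000 N/m.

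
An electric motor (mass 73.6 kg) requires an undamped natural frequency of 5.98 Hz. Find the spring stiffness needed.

104000 N/m

ω_n = 2πf_n = 2π × 5.98 = 37.57 rad/s.
k = m·ω_n² = 73.6 × 37.57² = 73.6 × 1412 = 103900 N/m.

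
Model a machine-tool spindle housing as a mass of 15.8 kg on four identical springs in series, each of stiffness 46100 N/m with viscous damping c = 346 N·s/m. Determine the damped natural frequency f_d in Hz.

3.93 Hz

Series springs: 1/k_eq = 4/46100, so k_eq = 46100/4 = 11520 N/m.
ω_n = √(k_eq/m) = √(11520/15.8) = 27.01 rad/s.
Critical damping c_c = 2√(k_eq·m) = 2√(11520 × 15.8) = 853.5 N·s/m, so ζ = c/c_c = 346/853.5 = 0.4054.
ω_d = ω_n√(1 − ζ²) = 27.01 × √(1 − 0.164) = 24.69 rad/s.
f_d = ω_d/(2π) = 3.929 Hz.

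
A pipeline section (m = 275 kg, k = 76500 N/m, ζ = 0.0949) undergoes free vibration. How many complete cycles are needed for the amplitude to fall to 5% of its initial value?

Logarithmic decrement δ = 2πζ/√(1 − ζ²) = 2π × 0.09490/√(1 − 0.00901) = 0.5990.
x_n/x₀ = e^(−nδ) ≤ 0.05; take ln: n ≥ ln(1/0.05)/δ = 2.996/0.5990 = 5.001.
So 6 complete cycles are required.

6 cycles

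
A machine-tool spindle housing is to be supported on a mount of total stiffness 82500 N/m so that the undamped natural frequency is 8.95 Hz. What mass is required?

ω_n = 2πf_n = 2π × 8.95 = 56.23 rad/s.
m = k/ω_n² = 82500/56.23² = 82500/3162 = 26.09 kg.

26.1 kg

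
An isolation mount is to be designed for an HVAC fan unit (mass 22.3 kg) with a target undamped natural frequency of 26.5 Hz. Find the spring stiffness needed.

ω_n = 2πf_n = 2π × 26.5 = 166.5 rad/s.
k = m·ω_n² = 22.3 × 166.5² = 22.3 × 27720 = 618200 N/m.

618000 N/m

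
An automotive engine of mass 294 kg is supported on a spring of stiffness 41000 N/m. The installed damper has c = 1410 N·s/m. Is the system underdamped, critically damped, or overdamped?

underdamped

c_c = 2√(k·m) = 6944 N·s/m; ζ = c/c_c = 1410/6944 = 0.203.
Since ζ < 1 the system is underdamped.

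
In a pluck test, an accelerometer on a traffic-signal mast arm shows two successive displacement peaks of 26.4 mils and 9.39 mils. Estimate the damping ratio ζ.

0.162

Logarithmic decrement δ = (1/n)·ln(x₀/x_n) = (1/1)·ln(26.4/9.39) = (1/1)·ln(2.812) = 1.034.
ζ = δ/√(4π² + δ²) = 1.034/√(39.48 + 1.07) = 1.034/6.368 = 0.1623.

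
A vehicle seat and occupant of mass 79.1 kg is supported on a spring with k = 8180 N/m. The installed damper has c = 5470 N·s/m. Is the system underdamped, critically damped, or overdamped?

overdamped

c_c = 2√(k·m) = 1609 N·s/m; ζ = c/c_c = 5470/1609 = 3.40.
Since ζ > 1 the system is overdamped.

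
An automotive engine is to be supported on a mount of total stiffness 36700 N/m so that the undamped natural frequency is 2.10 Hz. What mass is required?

211 kg

ω_n = 2πf_n = 2π × 2.10 = 13.19 rad/s.
m = k/ω_n² = 36700/13.19² = 36700/174.1 = 210.8 kg.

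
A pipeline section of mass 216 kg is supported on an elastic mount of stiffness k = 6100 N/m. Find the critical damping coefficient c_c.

2300 N·s/m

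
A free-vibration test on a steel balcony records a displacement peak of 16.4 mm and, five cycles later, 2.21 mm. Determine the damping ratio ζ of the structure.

0.0637

Logarithmic decrement δ = (1/n)·ln(x₀/x_n) = (1/5)·ln(16.4/2.21) = (1/5)·ln(7.421) = 0.4009.
ζ = δ/√(4π² + δ²) = 0.4009/√(39.48 + 0.161) = 0.4009/6.296 = 0.06367.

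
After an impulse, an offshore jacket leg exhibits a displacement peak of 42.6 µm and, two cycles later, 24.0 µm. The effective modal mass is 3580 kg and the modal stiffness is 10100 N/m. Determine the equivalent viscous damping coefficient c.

549 N·s/m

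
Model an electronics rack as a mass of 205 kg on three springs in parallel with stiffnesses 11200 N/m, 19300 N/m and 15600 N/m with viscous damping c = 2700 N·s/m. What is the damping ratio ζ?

0.439

Parallel springs add: k_eq = 11200 + 19300 + 15600 = 46100 N/m.
ω_n = √(k_eq/m) = √(46100/205) = 15.00 rad/s.
Critical damping c_c = 2√(k_eq·m) = 2√(46100 × 205) = 6148 N·s/m, so ζ = c/c_c = 2700/6148 = 0.4391.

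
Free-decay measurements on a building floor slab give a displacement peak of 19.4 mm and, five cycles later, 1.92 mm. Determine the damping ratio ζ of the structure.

0.0734

Logarithmic decrement δ = (1/n)·ln(x₀/x_n) = (1/5)·ln(19.4/1.92) = (1/5)·ln(10.10) = 0.4626.
ζ = δ/√(4π² + δ²) = 0.4626/√(39.48 + 0.214) = 0.4626/6.300 = 0.07342.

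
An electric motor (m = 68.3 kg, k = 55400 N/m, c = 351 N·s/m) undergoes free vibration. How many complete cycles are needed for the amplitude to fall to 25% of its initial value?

ζ = c/(2√(km)) = 351/(2√(55400 × 68.3)) = 351/3890 = 0.09022.
Logarithmic decrement δ = 2πζ/√(1 − ζ²) = 2π × 0.09022/√(1 − 0.00814) = 0.5692.
x_n/x₀ = e^(−nδ) ≤ 0.25; take ln: n ≥ ln(1/0.25)/δ = 1.386/0.5692 = 2.436.
So 3 complete cycles are required.

3 cycles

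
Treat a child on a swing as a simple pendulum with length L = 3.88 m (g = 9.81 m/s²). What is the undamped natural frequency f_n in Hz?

For a simple pendulum ω_n = √(g/L) = √(9.81/3.88) = √2.528 = 1.590 rad/s.
f_n = ω_n/(2π) = 1.590/6.283 = 0.2531 Hz.

0.253 Hz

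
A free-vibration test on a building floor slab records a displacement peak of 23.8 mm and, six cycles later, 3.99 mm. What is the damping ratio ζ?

0.0473

Logarithmic decrement δ = (1/n)·ln(x₀/x_n) = (1/6)·ln(23.8/3.99) = (1/6)·ln(5.965) = 0.2976.
ζ = δ/√(4π² + δ²) = 0.2976/√(39.48 + 0.0886) = 0.2976/6.290 = 0.04732.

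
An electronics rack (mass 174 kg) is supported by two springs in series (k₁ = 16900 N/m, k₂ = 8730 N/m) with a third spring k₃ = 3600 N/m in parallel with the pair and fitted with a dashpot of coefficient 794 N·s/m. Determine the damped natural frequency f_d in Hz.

Series pair: k_s = k₁k₂/(k₁+k₂) = (16900)(8730)/(16900 + 8730) = 5756 N/m. In parallel with k₃: k_eq = 5756 + 3600 = 9356 N/m.
ω_n = √(k_eq/m) = √(9356/174) = 7.333 rad/s.
Critical damping c_c = 2√(k_eq·m) = 2√(9356 × 174) = 2552 N·s/m, so ζ = c/c_c = 794/2552 = 0.3111.
ω_d = ω_n√(1 − ζ²) = 7.333 × √(1 − 0.0968) = 6.969 rad/s.
f_d = ω_d/(2π) = 1.109 Hz.

1.11 Hz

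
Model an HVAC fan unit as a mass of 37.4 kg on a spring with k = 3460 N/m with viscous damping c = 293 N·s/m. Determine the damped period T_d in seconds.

0.715 s

ω_n = √(k/m) = √(3460/37.4) = 9.618 rad/s.
Critical damping c_c = 2√(k·m) = 2√(3460 × 37.4) = 719.5 N·s/m, so ζ = c/c_c = 293/719.5 = 0.4073.
ω_d = ω_n√(1 − ζ²) = 9.618 × √(1 − 0.166) = 8.785 rad/s.
T_d = 2π/ω_d = 0.7152 s.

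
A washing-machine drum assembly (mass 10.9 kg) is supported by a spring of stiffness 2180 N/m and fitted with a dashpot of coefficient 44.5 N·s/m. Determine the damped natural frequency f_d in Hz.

ω_n = √(k/m) = √(2180/10.9) = 14.14 rad/s.
Critical damping c_c = 2√(k·m) = 2√(2180 × 10.9) = 308.3 N·s/m, so ζ = c/c_c = 44.5/308.3 = 0.1443.
ω_d = ω_n√(1 − ζ²) = 14.14 × √(1 − 0.0208) = 13.99 rad/s.
f_d = ω_d/(2π) = 2.227 Hz.

2.23 Hz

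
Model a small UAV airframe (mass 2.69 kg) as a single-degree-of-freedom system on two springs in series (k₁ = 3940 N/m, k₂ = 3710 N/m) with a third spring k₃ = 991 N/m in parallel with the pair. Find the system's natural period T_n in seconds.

0.191 s

Series pair: k_s = k₁k₂/(k₁+k₂) = (3940)(3710)/(3940 + 3710) = 1911 N/m. In parallel with k₃: k_eq = 1911 + 991 = 2902 N/m.
ω_n = √(k_eq/m) = √(2902/2.69) = √1079 = 32.84 rad/s.
T_n = 2π/ω_n = 6.283/32.84 = 0.1913 s.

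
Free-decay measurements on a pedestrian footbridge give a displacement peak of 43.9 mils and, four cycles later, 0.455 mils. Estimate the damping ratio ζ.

Logarithmic decrement δ = (1/n)·ln(x₀/x_n) = (1/4)·ln(43.9/0.455) = (1/4)·ln(96.48) = 1.142.
ζ = δ/√(4π² + δ²) = 1.142/√(39.48 + 1.30) = 1.142/6.386 = 0.1789.

0.179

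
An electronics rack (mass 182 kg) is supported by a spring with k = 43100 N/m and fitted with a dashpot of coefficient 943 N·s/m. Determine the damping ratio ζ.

ω_n = √(k/m) = √(43100/182) = 15.39 rad/s.
Critical damping c_c = 2√(k·m) = 2√(43100 × 182) = 5601 N·s/m, so ζ = c/c_c = 943/5601 = 0.1683.

0.168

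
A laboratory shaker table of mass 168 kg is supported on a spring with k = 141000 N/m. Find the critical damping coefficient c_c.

c_c = 2√(k·m) = 2√(141000 × 168) = 2 × 4867 = 9734 N·s/m.

9730 N·s/m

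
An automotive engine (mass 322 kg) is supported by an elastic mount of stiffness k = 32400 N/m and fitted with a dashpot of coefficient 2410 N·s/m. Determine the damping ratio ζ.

ω_n = √(k/m) = √(32400/322) = 10.03 rad/s.
Critical damping c_c = 2√(k·m) = 2√(32400 × 322) = 6460 N·s/m, so ζ = c/c_c = 2410/6460 = 0.3731.

0.373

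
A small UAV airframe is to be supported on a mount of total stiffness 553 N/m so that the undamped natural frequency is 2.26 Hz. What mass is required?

2.74 kg

ω_n = 2πf_n = 2π × 2.26 = 14.20 rad/s.
m = k/ω_n² = 553/14.20² = 553/201.6 = 2.743 kg.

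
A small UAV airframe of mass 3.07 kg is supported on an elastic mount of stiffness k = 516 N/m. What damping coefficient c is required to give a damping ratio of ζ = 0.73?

c_c = 2√(k·m) = 2√(516.0 × 3.07) = 79.60 N·s/m.
c = ζ·c_c = 0.73 × 79.60 = 58.11 N·s/m.

58.1 N·s/m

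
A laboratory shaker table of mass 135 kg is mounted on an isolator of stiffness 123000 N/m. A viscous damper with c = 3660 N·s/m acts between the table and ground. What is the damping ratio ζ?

ω_n = √(k/m) = √(123000/135) = 30.18 rad/s.
Critical damping c_c = 2√(k·m) = 2√(123000 × 135) = 8150 N·s/m, so ζ = c/c_c = 3660/8150 = 0.4491.

0.449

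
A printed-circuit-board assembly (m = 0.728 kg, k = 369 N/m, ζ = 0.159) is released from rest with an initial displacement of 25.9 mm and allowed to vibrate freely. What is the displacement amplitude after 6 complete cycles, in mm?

Logarithmic decrement δ = 2πζ/√(1 − ζ²) = 2π × 0.1590/√(1 − 0.0253) = 1.012.
After n cycles, x_n/x₀ = e^(−nδ), so x_6 = 25.9 × e^(−6 × 1.012) = 25.9 × 0.002308 = 0.05978 mm.

0.0598 mm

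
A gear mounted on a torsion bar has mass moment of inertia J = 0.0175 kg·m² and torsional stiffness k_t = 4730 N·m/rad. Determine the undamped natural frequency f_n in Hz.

82.7 Hz

ω_n = √(k_t/J) = √(4730/0.0175) = √270300 = 519.9 rad/s.
f_n = ω_n/(2π) = 519.9/6.283 = 82.74 Hz.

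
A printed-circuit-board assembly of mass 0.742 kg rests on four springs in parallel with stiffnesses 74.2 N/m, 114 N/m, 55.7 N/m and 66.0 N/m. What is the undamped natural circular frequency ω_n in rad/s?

Parallel springs add: k_eq = 74.2 + 114 + 55.7 + 66.0 = 309.9 N/m.
ω_n = √(k_eq/m) = √(309.9/0.742) = √417.7 = 20.44 rad/s.

20.4 rad/s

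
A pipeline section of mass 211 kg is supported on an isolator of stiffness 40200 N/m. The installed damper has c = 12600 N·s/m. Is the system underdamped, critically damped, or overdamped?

overdamped

c_c = 2√(k·m) = 5825 N·s/m; ζ = c/c_c = 12600/5825 = 2.16.
Since ζ > 1 the system is overdamped.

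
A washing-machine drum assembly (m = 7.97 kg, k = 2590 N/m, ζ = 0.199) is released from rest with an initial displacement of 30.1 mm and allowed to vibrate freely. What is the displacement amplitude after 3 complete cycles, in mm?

0.655 mm

Logarithmic decrement δ = 2πζ/√(1 − ζ²) = 2π × 0.1990/√(1 − 0.0396) = 1.276.
After n cycles, x_n/x₀ = e^(−nδ), so x_3 = 30.1 × e^(−3 × 1.276) = 30.1 × 0.02176 = 0.6550 mm.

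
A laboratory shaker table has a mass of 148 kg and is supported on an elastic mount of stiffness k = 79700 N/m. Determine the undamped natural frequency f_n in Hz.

ω_n = √(k/m) = √(79700/148) = √538.5 = 23.21 rad/s.
f_n = ω_n/(2π) = 23.21/6.283 = 3.693 Hz.

3.69 Hz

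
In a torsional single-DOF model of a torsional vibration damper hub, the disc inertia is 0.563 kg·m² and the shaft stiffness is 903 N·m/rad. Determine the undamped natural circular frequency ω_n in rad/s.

ω_n = √(k_t/J) = √(903/0.563) = √1604 = 40.05 rad/s.

40.0 rad/s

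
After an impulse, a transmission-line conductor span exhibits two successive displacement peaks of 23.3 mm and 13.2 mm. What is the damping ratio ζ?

0.0901

Logarithmic decrement δ = (1/n)·ln(x₀/x_n) = (1/1)·ln(23.3/13.2) = (1/1)·ln(1.765) = 0.5682.
ζ = δ/√(4π² + δ²) = 0.5682/√(39.48 + 0.323) = 0.5682/6.309 = 0.09007.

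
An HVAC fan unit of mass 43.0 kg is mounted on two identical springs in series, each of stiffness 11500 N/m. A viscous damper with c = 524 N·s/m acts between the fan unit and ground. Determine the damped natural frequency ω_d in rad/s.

9.83 rad/s

Series springs: 1/k_eq = 2/11500, so k_eq = 11500/2 = 5750 N/m.
ω_n = √(k_eq/m) = √(5750/43.0) = 11.56 rad/s.
Critical damping c_c = 2√(k_eq·m) = 2√(5750 × 43.0) = 994.5 N·s/m, so ζ = c/c_c = 524/994.5 = 0.5269.
ω_d = ω_n√(1 − ζ²) = 11.56 × √(1 − 0.278) = 9.828 rad/s.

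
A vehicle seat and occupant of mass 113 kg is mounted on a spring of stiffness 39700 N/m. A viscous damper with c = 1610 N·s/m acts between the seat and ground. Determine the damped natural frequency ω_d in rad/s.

17.3 rad/s

ω_n = √(k/m) = √(39700/113) = 18.74 rad/s.
Critical damping c_c = 2√(k·m) = 2√(39700 × 113) = 4236 N·s/m, so ζ = c/c_c = 1610/4236 = 0.3801.
ω_d = ω_n√(1 − ζ²) = 18.74 × √(1 − 0.144) = 17.34 rad/s.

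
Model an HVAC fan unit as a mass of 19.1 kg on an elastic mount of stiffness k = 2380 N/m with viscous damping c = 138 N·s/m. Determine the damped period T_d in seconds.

0.595 s

ω_n = √(k/m) = √(2380/19.1) = 11.16 rad/s.
Critical damping c_c = 2√(k·m) = 2√(2380 × 19.1) = 426.4 N·s/m, so ζ = c/c_c = 138/426.4 = 0.3236.
ω_d = ω_n√(1 − ζ²) = 11.16 × √(1 − 0.105) = 10.56 rad/s.
T_d = 2π/ω_d = 0.5949 s.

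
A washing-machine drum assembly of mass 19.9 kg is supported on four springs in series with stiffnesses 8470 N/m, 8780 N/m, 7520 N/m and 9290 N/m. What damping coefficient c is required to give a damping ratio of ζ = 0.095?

39.0 N·s/m

Series springs: 1/k_eq = 1/8470 + 1/8780 + 1/7520 + 1/9290 = 0.0004726, so k_eq = 2116 N/m.
c_c = 2√(k_eq·m) = 2√(2116 × 19.9) = 410.4 N·s/m.
c = ζ·c_c = 0.095 × 410.4 = 38.99 N·s/m.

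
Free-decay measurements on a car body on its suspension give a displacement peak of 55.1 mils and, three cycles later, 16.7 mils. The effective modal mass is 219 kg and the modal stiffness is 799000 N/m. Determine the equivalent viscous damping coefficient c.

Logarithmic decrement δ = (1/n)·ln(x₀/x_n) = (1/3)·ln(55.1/16.7) = (1/3)·ln(3.299) = 0.3979.
ζ = δ/√(4π² + δ²) = 0.3979/√(39.48 + 0.158) = 0.3979/6.296 = 0.06320.
c = ζ · 2√(km) = 0.06320 × 2√(799000 × 219) = 0.06320 × 26460 = 1672 N·s/m.

1670 N·s/m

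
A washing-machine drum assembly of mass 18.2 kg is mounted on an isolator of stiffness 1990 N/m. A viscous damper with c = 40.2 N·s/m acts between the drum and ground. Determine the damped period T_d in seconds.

0.604 s

ω_n = √(k/m) = √(1990/18.2) = 10.46 rad/s.
Critical damping c_c = 2√(k·m) = 2√(1990 × 18.2) = 380.6 N·s/m, so ζ = c/c_c = 40.2/380.6 = 0.1056.
ω_d = ω_n√(1 − ζ²) = 10.46 × √(1 − 0.0112) = 10.40 rad/s.
T_d = 2π/ω_d = 0.6043 s.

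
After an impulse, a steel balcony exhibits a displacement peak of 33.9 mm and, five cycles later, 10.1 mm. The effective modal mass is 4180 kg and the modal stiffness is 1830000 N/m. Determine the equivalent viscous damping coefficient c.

6740 N·s/m

Logarithmic decrement δ = (1/n)·ln(x₀/x_n) = (1/5)·ln(33.9/10.1) = (1/5)·ln(3.356) = 0.2422.
ζ = δ/√(4π² + δ²) = 0.2422/√(39.48 + 0.0586) = 0.2422/6.288 = 0.03851.
c = ζ · 2√(km) = 0.03851 × 2√(1830000 × 4180) = 0.03851 × 174900 = 6737 N·s/m.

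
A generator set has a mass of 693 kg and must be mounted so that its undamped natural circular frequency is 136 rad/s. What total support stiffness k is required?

12800000 N/m

k = m·ω_n² = 693 × 136.0² = 693 × 18500 = 12820000 N/m.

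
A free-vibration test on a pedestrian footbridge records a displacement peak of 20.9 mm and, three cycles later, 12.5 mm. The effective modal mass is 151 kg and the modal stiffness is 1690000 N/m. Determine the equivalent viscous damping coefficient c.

Logarithmic decrement δ = (1/n)·ln(x₀/x_n) = (1/3)·ln(20.9/12.5) = (1/3)·ln(1.672) = 0.1713.
ζ = δ/√(4π² + δ²) = 0.1713/√(39.48 + 0.0294) = 0.1713/6.286 = 0.02726.
c = ζ · 2√(km) = 0.02726 × 2√(1690000 × 151) = 0.02726 × 31950 = 870.9 N·s/m.

871 N·s/m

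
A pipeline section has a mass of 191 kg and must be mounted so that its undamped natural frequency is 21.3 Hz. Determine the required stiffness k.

3420000 N/m

ω_n = 2πf_n = 2π × 21.3 = 133.8 rad/s.
k = m·ω_n² = 191 × 133.8² = 191 × 17910 = 3421000 N/m.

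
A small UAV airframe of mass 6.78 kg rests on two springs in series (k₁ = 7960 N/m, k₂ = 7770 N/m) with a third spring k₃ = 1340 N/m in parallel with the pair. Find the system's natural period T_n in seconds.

0.225 s

Series pair: k_s = k₁k₂/(k₁+k₂) = (7960)(7770)/(7960 + 7770) = 3932 N/m. In parallel with k₃: k_eq = 3932 + 1340 = 5272 N/m.
ω_n = √(k_eq/m) = √(5272/6.78) = √777.6 = 27.88 rad/s.
T_n = 2π/ω_n = 6.283/27.88 = 0.2253 s.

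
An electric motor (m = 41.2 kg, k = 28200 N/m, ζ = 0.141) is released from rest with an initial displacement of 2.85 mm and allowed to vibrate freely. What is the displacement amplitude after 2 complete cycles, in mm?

Logarithmic decrement δ = 2πζ/√(1 − ζ²) = 2π × 0.1410/√(1 − 0.0199) = 0.8949.
After n cycles, x_n/x₀ = e^(−nδ), so x_2 = 2.85 × e^(−2 × 0.8949) = 2.85 × 0.1670 = 0.4760 mm.

0.476 mm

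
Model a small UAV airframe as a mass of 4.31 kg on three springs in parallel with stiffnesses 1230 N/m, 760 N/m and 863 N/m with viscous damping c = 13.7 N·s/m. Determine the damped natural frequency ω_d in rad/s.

Parallel springs add: k_eq = 1230 + 760 + 863 = 2853 N/m.
ω_n = √(k_eq/m) = √(2853/4.31) = 25.73 rad/s.
Critical damping c_c = 2√(k_eq·m) = 2√(2853 × 4.31) = 221.8 N·s/m, so ζ = c/c_c = 13.7/221.8 = 0.06177.
ω_d = ω_n√(1 − ζ²) = 25.73 × √(1 − 0.00382) = 25.68 rad/s.

25.7 rad/s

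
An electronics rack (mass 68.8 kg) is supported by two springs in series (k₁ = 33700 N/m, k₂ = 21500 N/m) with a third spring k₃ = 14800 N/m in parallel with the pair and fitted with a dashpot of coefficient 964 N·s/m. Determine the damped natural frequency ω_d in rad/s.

18.9 rad/s

Series pair: k_s = k₁k₂/(k₁+k₂) = (33700)(21500)/(33700 + 21500) = 13130 N/m. In parallel with k₃: k_eq = 13130 + 14800 = 27930 N/m.
ω_n = √(k_eq/m) = √(27930/68.8) = 20.15 rad/s.
Critical damping c_c = 2√(k_eq·m) = 2√(27930 × 68.8) = 2772 N·s/m, so ζ = c/c_c = 964/2772 = 0.3477.
ω_d = ω_n√(1 − ζ²) = 20.15 × √(1 − 0.121) = 18.89 rad/s.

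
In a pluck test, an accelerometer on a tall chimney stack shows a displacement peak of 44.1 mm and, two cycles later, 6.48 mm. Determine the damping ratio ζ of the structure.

0.151

Logarithmic decrement δ = (1/n)·ln(x₀/x_n) = (1/2)·ln(44.1/6.48) = (1/2)·ln(6.806) = 0.9589.
ζ = δ/√(4π² + δ²) = 0.9589/√(39.48 + 0.919) = 0.9589/6.356 = 0.1509.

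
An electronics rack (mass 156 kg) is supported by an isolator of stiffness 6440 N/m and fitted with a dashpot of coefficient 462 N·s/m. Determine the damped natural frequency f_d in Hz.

0.995 Hz

ω_n = √(k/m) = √(6440/156) = 6.425 rad/s.
Critical damping c_c = 2√(k·m) = 2√(6440 × 156) = 2005 N·s/m, so ζ = c/c_c = 462/2005 = 0.2305.
ω_d = ω_n√(1 − ζ²) = 6.425 × √(1 − 0.0531) = 6.252 rad/s.
f_d = ω_d/(2π) = 0.9951 Hz.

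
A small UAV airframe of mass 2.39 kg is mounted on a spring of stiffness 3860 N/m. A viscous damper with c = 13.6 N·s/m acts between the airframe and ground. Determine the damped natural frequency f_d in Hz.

6.38 Hz

ω_n = √(k/m) = √(3860/2.39) = 40.19 rad/s.
Critical damping c_c = 2√(k·m) = 2√(3860 × 2.39) = 192.1 N·s/m, so ζ = c/c_c = 13.6/192.1 = 0.07080.
ω_d = ω_n√(1 − ζ²) = 40.19 × √(1 − 0.00501) = 40.09 rad/s.
f_d = ω_d/(2π) = 6.380 Hz.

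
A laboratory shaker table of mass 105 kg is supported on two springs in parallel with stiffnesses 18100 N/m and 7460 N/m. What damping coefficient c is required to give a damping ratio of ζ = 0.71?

2330 N·s/m

Parallel springs add: k_eq = 18100 + 7460 = 25560 N/m.
c_c = 2√(k_eq·m) = 2√(25560 × 105) = 3276 N·s/m.
c = ζ·c_c = 0.71 × 3276 = 2326 N·s/m.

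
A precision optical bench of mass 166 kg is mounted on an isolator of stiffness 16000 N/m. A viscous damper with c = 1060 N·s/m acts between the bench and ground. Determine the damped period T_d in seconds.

0.677 s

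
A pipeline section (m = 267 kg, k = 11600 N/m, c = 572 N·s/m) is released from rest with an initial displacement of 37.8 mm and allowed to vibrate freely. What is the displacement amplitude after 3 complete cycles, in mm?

1.70 mm

ζ = c/(2√(km)) = 572/(2√(11600 × 267)) = 572/3520 = 0.1625.
Logarithmic decrement δ = 2πζ/√(1 − ζ²) = 2π × 0.1625/√(1 − 0.0264) = 1.035.
After n cycles, x_n/x₀ = e^(−nδ), so x_3 = 37.8 × e^(−3 × 1.035) = 37.8 × 0.04485 = 1.695 mm.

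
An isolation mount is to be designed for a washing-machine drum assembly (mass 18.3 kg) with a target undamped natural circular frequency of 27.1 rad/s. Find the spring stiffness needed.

13400 N/m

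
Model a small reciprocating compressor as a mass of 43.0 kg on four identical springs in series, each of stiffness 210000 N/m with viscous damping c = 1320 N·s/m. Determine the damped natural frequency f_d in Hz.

Series springs: 1/k_eq = 4/210000, so k_eq = 210000/4 = 52500 N/m.
ω_n = √(k_eq/m) = √(52500/43.0) = 34.94 rad/s.
Critical damping c_c = 2√(k_eq·m) = 2√(52500 × 43.0) = 3005 N·s/m, so ζ = c/c_c = 1320/3005 = 0.4393.
ω_d = ω_n√(1 − ζ²) = 34.94 × √(1 − 0.193) = 31.39 rad/s.
f_d = ω_d/(2π) = 4.996 Hz.

5.00 Hz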